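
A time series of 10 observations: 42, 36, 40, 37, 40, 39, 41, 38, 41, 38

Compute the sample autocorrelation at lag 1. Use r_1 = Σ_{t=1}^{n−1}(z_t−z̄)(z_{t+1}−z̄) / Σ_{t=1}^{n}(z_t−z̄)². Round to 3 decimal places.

Mean z̄ = (42 + 36 + 40 + 37 + 40 + 39 + 41 + 38 + 41 + 38)/10 = 39.2000
Numerator Σ_{t=1}^{9}(z_t−z̄)(z_{t+1}−z̄) = -22.0400
Denominator Σ(z_t−z̄)² = 33.6000
r_1 = -22.0400 / 33.6000 = -0.656

-0.656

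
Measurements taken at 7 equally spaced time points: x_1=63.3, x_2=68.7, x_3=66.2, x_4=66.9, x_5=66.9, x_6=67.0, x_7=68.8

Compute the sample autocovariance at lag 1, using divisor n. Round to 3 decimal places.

Mean x̄ = (63.3 + 68.7 + 66.2 + 66.9 + 66.9 + 67.0 + 68.8)/7 = 66.8286
Deviations: -3.5286, 1.8714, -0.6286, 0.0714, 0.0714, 0.1714, 1.9714
Σ_{t=1}^{6}(x_t−x̄)(x_{t+1}−x̄) = -7.4694
γ_1 = -7.4694 / 7 = -1.067

-1.067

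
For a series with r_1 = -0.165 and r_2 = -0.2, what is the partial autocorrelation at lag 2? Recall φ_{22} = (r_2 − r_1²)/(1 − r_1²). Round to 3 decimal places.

φ_{22} = (r_2 − r_1²) / (1 − r_1²)
r_1² = (-0.165)² = 0.027225
Numerator = -0.2 − 0.0272 = -0.2272; denominator = 1 − 0.0272 = 0.9728
φ_{22} = -0.2272 / 0.9728 = -0.234

-0.234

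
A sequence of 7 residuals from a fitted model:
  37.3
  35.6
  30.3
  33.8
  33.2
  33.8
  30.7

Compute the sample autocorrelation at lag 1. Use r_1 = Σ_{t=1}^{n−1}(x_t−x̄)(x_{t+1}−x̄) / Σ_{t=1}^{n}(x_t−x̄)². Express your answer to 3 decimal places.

Mean x̄ = (37.3 + 35.6 + 30.3 + 33.8 + 33.2 + 33.8 + 30.7)/7 = 33.5286
Deviations from mean: 3.7714, 2.0714, -3.2286, 0.2714, -0.3286, 0.2714, -2.8286
Σ(x_t−x̄)(x_{t+1}−x̄) = (7.8122) + (-6.6878) + (-0.8763) + (-0.0892) + (-0.0892) + (-0.7678) = -0.6980
Denominator Σ(x_t−x̄)² = 37.1943
r_1 = -0.6980 / 37.1943 = -0.019

-0.019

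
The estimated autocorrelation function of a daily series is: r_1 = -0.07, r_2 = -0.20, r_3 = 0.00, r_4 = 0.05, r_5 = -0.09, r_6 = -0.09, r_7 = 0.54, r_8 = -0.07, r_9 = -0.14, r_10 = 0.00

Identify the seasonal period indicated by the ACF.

The largest autocorrelation is r_7 = 0.54; the remaining lags stay at or below 0.05.
The dominant spike at lag 7 indicates a seasonal period of 7.

7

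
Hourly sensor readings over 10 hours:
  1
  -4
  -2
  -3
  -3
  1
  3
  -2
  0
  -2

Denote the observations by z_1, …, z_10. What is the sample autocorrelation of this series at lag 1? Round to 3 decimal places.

0.018

Mean z̄ = (1 − 4 − 2 − 3 − 3 + 1 + 3 − 2 + 0 − 2)/10 = -1.1000
Numerator Σ_{t=1}^{9}(z_t−z̄)(z_{t+1}−z̄) = 0.7900
Denominator Σ(z_t−z̄)² = 44.9000
r_1 = 0.7900 / 44.9000 = 0.018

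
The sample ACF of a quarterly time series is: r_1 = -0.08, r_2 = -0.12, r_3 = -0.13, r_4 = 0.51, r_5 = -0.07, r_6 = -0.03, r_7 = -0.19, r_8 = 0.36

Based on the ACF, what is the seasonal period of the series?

The largest autocorrelation is r_4 = 0.51, with a weaker echo at lag 8 (0.36); the remaining lags stay at or below -0.03.
The dominant spike at lag 4 indicates a seasonal period of 4.

4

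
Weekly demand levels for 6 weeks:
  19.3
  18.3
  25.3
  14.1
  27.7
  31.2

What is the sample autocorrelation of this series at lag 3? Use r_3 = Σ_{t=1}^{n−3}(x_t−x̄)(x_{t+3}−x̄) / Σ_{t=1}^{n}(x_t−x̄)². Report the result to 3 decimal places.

Mean x̄ = (19.3 + 18.3 + 25.3 + 14.1 + 27.7 + 31.2)/6 = 22.6500
Numerator Σ_{t=1}^{3}(x_t−x̄)(x_{t+3}−x̄) = 29.3325
Denominator Σ(x_t−x̄)² = 208.8750
r_3 = 29.3325 / 208.8750 = 0.140

0.140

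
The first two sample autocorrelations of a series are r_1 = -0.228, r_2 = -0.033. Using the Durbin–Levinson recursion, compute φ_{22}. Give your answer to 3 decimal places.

-0.090

φ_{22} = (r_2 − r_1²) / (1 − r_1²)
r_1² = (-0.228)² = 0.051984
Numerator = -0.033 − 0.0520 = -0.0850; denominator = 1 − 0.0520 = 0.9480
φ_{22} = -0.0850 / 0.9480 = -0.090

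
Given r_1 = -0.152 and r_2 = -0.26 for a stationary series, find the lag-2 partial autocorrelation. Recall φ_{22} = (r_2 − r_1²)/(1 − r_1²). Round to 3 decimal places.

φ_{22} = (r_2 − r_1²) / (1 − r_1²)
r_1² = (-0.152)² = 0.023104
Numerator = -0.26 − 0.0231 = -0.2831; denominator = 1 − 0.0231 = 0.9769
φ_{22} = -0.2831 / 0.9769 = -0.290

-0.290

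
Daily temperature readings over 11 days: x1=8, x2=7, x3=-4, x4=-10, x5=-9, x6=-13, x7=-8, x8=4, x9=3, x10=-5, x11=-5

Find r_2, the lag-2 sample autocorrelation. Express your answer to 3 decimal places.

Mean x̄ = (8 + 7 − 4 − 10 − 9 − 13 − 8 + 4 + 3 − 5 − 5)/11 = -2.9091
Numerator Σ_{t=1}^{9}(x_t−x̄)(x_{t+2}−x̄) = -99.5620
Denominator Σ(x_t−x̄)² = 524.9091
r_2 = -99.5620 / 524.9091 = -0.190

-0.190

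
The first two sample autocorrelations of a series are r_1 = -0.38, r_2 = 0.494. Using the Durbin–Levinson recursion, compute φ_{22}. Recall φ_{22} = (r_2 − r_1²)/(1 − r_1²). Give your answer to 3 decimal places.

φ_{22} = (r_2 − r_1²) / (1 − r_1²)
r_1² = (-0.38)² = 0.1444
Numerator = 0.494 − 0.1444 = 0.3496; denominator = 1 − 0.1444 = 0.8556
φ_{22} = 0.3496 / 0.8556 = 0.409

0.409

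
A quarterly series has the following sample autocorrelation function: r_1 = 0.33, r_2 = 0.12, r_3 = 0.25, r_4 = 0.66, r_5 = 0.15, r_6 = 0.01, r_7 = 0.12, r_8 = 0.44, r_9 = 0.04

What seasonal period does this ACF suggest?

4

The largest autocorrelation is r_4 = 0.66, with a weaker echo at lag 8 (0.44); the remaining lags stay at or below 0.33. The elevated value at lag 1 (0.33), dropping to 0.12 at lag 2, reflects decaying short-term dependence rather than seasonality.
The dominant spike at lag 4 indicates a seasonal period of 4.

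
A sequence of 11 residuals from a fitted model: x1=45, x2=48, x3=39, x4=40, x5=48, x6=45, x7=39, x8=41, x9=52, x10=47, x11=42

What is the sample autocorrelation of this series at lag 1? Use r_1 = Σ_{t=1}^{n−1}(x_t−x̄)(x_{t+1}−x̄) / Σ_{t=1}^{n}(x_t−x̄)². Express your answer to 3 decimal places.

-0.025

Mean x̄ = (45 + 48 + 39 + 40 + 48 + 45 + 39 + 41 + 52 + 47 + 42)/11 = 44.1818
Numerator Σ_{t=1}^{10}(x_t−x̄)(x_{t+1}−x̄) = -4.5785
Denominator Σ(x_t−x̄)² = 185.6364
r_1 = -4.5785 / 185.6364 = -0.025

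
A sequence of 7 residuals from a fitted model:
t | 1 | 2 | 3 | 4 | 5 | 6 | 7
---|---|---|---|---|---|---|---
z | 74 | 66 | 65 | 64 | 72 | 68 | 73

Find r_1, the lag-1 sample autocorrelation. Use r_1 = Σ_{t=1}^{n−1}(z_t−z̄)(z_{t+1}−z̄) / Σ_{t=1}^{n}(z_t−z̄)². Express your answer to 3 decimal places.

Mean z̄ = (74 + 66 + 65 + 64 + 72 + 68 + 73)/7 = 68.8571
Deviations from mean: 5.1429, -2.8571, -3.8571, -4.8571, 3.1429, -0.8571, 4.1429
Σ(z_t−z̄)(z_{t+1}−z̄) = (-14.6939) + (11.0204) + (18.7347) + (-15.2653) + (-2.6939) + (-3.5510) = -6.4490
Denominator Σ(z_t−z̄)² = 100.8571
r_1 = -6.4490 / 100.8571 = -0.064

-0.064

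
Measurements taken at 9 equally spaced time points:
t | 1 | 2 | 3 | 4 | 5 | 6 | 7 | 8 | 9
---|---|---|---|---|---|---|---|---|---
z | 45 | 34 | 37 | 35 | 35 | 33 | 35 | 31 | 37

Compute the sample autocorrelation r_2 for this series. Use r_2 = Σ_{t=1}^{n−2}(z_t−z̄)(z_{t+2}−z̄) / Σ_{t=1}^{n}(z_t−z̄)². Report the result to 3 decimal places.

0.217

Mean z̄ = (45 + 34 + 37 + 35 + 35 + 33 + 35 + 31 + 37)/9 = 35.7778
Σ(z_t−z̄)(z_{t+2}−z̄) = (11.2716) + (1.3827) + (-0.9506) + (2.1605) + (0.6049) + (13.2716) + (-0.9506) = 26.7901
Denominator Σ(z_t−z̄)² = 123.5556
r_2 = 26.7901 / 123.5556 = 0.217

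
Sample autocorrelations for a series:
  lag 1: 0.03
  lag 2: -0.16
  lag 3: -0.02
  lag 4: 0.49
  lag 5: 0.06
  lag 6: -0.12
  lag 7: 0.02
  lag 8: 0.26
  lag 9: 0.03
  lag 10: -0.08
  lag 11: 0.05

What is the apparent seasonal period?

The largest autocorrelation is r_4 = 0.49, with a weaker echo at lag 8 (0.26); the remaining lags stay at or below 0.06.
The dominant spike at lag 4 indicates a seasonal period of 4.

4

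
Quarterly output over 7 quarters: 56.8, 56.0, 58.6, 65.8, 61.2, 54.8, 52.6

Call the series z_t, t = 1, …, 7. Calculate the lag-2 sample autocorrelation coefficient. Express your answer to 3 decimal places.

-0.484

Mean z̄ = (56.8 + 56.0 + 58.6 + 65.8 + 61.2 + 54.8 + 52.6)/7 = 57.9714
Deviations from mean: -1.1714, -1.9714, 0.6286, 7.8286, 3.2286, -3.1714, -5.3714
Σ(z_t−z̄)(z_{t+2}−z̄) = (-0.7363) + (-15.4335) + (2.0294) + (-24.8278) + (-17.3420) = -56.3102
Denominator Σ(z_t−z̄)² = 116.2743
r_2 = -56.3102 / 116.2743 = -0.484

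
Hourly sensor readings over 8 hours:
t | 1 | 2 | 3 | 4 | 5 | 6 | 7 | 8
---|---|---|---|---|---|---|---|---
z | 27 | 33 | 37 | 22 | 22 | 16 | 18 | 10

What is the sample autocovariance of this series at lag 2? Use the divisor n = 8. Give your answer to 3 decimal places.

Mean z̄ = (27 + 33 + 37 + 22 + 22 + 16 + 18 + 10)/8 = 23.1250
Deviations: 3.8750, 9.8750, 13.8750, -1.1250, -1.1250, -7.1250, -5.1250, -13.1250
Σ_{t=1}^{6}(z_t−z̄)(z_{t+2}−z̄) = 134.3438
γ_2 = 134.3438 / 8 = 16.793

16.793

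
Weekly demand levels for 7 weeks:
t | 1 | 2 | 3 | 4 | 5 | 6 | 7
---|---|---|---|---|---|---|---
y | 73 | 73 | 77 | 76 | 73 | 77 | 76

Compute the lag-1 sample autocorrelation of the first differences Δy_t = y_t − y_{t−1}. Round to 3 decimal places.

First differences Δy: 0, 4, -1, -3, 4, -1
Mean of differences = 0.5000
Numerator Σ(Δy_t−Δȳ)(Δy_{t+1}−Δȳ) = -19.2500
Denominator Σ(Δy_t−Δȳ)² = 41.5000
r_1(Δy) = -19.2500 / 41.5000 = -0.464

-0.464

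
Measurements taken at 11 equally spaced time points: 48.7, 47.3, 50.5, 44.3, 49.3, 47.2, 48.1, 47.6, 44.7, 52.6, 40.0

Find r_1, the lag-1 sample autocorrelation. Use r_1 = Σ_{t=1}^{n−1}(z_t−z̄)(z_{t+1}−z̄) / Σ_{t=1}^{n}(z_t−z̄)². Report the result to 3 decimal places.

-0.604

Mean z̄ = (48.7 + 47.3 + 50.5 + 44.3 + 49.3 + 47.2 + 48.1 + 47.6 + 44.7 + 52.6 + 40.0)/11 = 47.3000
Numerator Σ_{t=1}^{10}(z_t−z̄)(z_{t+1}−z̄) = -68.8900
Denominator Σ(z_t−z̄)² = 114.0800
r_1 = -68.8900 / 114.0800 = -0.604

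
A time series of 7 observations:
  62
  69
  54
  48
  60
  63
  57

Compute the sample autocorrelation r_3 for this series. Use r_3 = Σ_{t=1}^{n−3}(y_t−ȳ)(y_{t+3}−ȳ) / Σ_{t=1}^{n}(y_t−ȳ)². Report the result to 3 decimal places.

-0.076

Mean ȳ = (62 + 69 + 54 + 48 + 60 + 63 + 57)/7 = 59.0000
Σ(y_t−ȳ)(y_{t+3}−ȳ) = (-33.0000) + (10.0000) + (-20.0000) + (22.0000) = -21.0000
Denominator Σ(y_t−ȳ)² = 276.0000
r_3 = -21.0000 / 276.0000 = -0.076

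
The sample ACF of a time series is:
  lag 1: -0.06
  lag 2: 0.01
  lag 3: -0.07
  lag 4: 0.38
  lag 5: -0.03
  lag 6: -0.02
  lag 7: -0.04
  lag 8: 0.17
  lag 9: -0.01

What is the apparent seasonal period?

4

The largest autocorrelation is r_4 = 0.38, with a weaker echo at lag 8 (0.17); the remaining lags stay at or below 0.01.
The dominant spike at lag 4 indicates a seasonal period of 4.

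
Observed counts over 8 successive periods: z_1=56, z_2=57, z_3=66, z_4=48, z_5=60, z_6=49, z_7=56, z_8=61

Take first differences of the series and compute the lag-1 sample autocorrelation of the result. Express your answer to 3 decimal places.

-0.732

First differences Δz: 1, 9, -18, 12, -11, 7, 5
Mean of differences = 0.7143
Numerator Σ(Δz_t−Δz̄)(Δz_{t+1}−Δz̄) = -542.7959
Denominator Σ(Δz_t−Δz̄)² = 741.4286
r_1(Δz) = -542.7959 / 741.4286 = -0.732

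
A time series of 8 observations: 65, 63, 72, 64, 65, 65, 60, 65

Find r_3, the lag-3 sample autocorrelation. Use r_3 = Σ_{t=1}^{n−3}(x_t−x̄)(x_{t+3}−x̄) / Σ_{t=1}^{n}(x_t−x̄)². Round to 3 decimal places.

Mean x̄ = (65 + 63 + 72 + 64 + 65 + 65 + 60 + 65)/8 = 64.8750
Numerator Σ_{t=1}^{5}(x_t−x̄)(x_{t+3}−x̄) = 4.8281
Denominator Σ(x_t−x̄)² = 78.8750
r_3 = 4.8281 / 78.8750 = 0.061

0.061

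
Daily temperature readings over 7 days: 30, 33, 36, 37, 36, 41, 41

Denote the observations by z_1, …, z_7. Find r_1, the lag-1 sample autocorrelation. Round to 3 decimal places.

Mean z̄ = (30 + 33 + 36 + 37 + 36 + 41 + 41)/7 = 36.2857
Deviations from mean: -6.2857, -3.2857, -0.2857, 0.7143, -0.2857, 4.7143, 4.7143
Numerator Σ_{t=1}^{6}(z_t−z̄)(z_{t+1}−z̄) = 42.0612
Denominator Σ(z_t−z̄)² = 95.4286
r_1 = 42.0612 / 95.4286 = 0.441

0.441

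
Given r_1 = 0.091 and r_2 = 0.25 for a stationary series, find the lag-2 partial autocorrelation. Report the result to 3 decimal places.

0.244

φ_{22} = (r_2 − r_1²) / (1 − r_1²)
r_1² = (0.091)² = 0.008281
Numerator = 0.25 − 0.0083 = 0.2417; denominator = 1 − 0.0083 = 0.9917
φ_{22} = 0.2417 / 0.9917 = 0.244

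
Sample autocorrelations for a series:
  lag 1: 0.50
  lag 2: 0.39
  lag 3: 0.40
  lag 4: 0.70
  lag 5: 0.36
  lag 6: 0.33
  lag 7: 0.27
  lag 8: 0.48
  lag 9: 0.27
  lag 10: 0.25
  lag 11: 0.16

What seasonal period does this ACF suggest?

4

The largest autocorrelation is r_4 = 0.70; the remaining lags stay at or below 0.50. The elevated value at lag 1 (0.50), dropping to 0.39 at lag 2, reflects decaying short-term dependence rather than seasonality.
The dominant spike at lag 4 indicates a seasonal period of 4.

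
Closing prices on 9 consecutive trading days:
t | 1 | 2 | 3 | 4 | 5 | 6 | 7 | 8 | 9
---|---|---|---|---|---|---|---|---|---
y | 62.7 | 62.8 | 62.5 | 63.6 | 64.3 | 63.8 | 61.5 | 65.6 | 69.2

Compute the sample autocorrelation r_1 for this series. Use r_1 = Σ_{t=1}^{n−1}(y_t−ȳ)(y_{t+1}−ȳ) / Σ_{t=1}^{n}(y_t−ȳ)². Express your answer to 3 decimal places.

0.207

Mean ȳ = (62.7 + 62.8 + 62.5 + 63.6 + 64.3 + 63.8 + 61.5 + 65.6 + 69.2)/9 = 64.0000
Numerator Σ_{t=1}^{8}(y_t−ȳ)(y_{t+1}−ȳ) = 8.6000
Denominator Σ(y_t−ȳ)² = 41.5200
r_1 = 8.6000 / 41.5200 = 0.207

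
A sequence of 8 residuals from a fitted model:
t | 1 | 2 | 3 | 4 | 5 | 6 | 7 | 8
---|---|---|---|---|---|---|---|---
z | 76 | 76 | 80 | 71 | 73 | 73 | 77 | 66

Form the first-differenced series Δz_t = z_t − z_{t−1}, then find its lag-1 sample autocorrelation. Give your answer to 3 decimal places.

-0.441

First differences Δz: 0, 4, -9, 2, 0, 4, -11
Mean of differences = -1.4286
Numerator Σ(Δz_t−Δz̄)(Δz_{t+1}−Δz̄) = -98.6122
Denominator Σ(Δz_t−Δz̄)² = 223.7143
r_1(Δz) = -98.6122 / 223.7143 = -0.441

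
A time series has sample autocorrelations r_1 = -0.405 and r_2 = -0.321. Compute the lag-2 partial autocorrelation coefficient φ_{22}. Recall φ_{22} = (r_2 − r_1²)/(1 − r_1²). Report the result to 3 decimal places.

φ_{22} = (r_2 − r_1²) / (1 − r_1²)
r_1² = (-0.405)² = 0.164025
Numerator = -0.321 − 0.1640 = -0.4850; denominator = 1 − 0.1640 = 0.8360
φ_{22} = -0.4850 / 0.8360 = -0.580

-0.580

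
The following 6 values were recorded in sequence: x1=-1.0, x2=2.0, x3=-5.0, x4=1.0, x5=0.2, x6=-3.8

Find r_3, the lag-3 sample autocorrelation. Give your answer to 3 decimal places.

0.386

Mean x̄ = (-1.0 + 2.0 − 5.0 + 1.0 + 0.2 − 3.8)/6 = -1.1000
Deviations from mean: 0.1000, 3.1000, -3.9000, 2.1000, 1.3000, -2.7000
Σ(x_t−x̄)(x_{t+3}−x̄) = (0.2100) + (4.0300) + (10.5300) = 14.7700
Denominator Σ(x_t−x̄)² = 38.2200
r_3 = 14.7700 / 38.2200 = 0.386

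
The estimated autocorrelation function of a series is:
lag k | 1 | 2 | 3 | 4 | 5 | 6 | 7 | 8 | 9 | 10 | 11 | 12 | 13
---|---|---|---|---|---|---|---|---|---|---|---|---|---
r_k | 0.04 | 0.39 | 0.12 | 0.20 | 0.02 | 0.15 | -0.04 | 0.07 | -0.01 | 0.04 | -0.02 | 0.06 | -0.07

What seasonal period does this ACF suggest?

The largest autocorrelation is r_2 = 0.39, with weaker echoes at lags 4 (0.20) and 6 (0.15); the remaining lags stay at or below 0.12.
The dominant spike at lag 2 indicates a seasonal period of 2.

2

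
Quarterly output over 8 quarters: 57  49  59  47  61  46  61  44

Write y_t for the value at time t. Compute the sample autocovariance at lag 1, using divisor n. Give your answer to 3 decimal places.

Mean ȳ = (57 + 49 + 59 + 47 + 61 + 46 + 61 + 44)/8 = 53.0000
Deviations: 4.0000, -4.0000, 6.0000, -6.0000, 8.0000, -7.0000, 8.0000, -9.0000
Σ_{t=1}^{7}(y_t−ȳ)(y_{t+1}−ȳ) = -308.0000
γ_1 = -308.0000 / 8 = -38.500

-38.500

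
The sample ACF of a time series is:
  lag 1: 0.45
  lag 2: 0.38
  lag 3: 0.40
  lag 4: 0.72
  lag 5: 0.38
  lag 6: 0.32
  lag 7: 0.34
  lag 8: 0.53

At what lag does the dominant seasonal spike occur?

The largest autocorrelation is r_4 = 0.72, with a weaker echo at lag 8 (0.53); the remaining lags stay at or below 0.45. The elevated value at lag 1 (0.45), dropping to 0.38 at lag 2, reflects decaying short-term dependence rather than seasonality.
The dominant spike at lag 4 indicates a seasonal period of 4.

4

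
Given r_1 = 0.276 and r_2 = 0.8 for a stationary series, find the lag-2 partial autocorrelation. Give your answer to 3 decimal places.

φ_{22} = (r_2 − r_1²) / (1 − r_1²)
r_1² = (0.276)² = 0.076176
Numerator = 0.8 − 0.0762 = 0.7238; denominator = 1 − 0.0762 = 0.9238
φ_{22} = 0.7238 / 0.9238 = 0.784

0.784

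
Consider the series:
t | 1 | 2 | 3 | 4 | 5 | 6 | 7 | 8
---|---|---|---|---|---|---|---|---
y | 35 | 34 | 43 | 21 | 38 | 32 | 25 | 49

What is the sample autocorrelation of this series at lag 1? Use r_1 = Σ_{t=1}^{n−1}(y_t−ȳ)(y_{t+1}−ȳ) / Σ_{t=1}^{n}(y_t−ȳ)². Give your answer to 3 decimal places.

-0.501

Mean ȳ = (35 + 34 + 43 + 21 + 38 + 32 + 25 + 49)/8 = 34.6250
Numerator Σ_{t=1}^{7}(y_t−ȳ)(y_{t+1}−ȳ) = -287.5156
Denominator Σ(y_t−ȳ)² = 573.8750
r_1 = -287.5156 / 573.8750 = -0.501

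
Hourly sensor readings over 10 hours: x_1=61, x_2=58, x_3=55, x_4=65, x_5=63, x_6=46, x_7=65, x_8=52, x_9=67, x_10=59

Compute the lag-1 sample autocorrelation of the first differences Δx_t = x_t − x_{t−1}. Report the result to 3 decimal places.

-0.724

First differences Δx: -3, -3, 10, -2, -17, 19, -13, 15, -8
Mean of differences = -0.2222
Numerator Σ(Δx_t−Δx̄)(Δx_{t+1}−Δx̄) = -890.0494
Denominator Σ(Δx_t−Δx̄)² = 1229.5556
r_1(Δx) = -890.0494 / 1229.5556 = -0.724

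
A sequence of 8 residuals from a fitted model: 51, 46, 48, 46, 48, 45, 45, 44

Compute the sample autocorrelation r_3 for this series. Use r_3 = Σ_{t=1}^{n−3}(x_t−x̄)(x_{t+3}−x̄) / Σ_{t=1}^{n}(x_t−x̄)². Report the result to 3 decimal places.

-0.235

Mean x̄ = (51 + 46 + 48 + 46 + 48 + 45 + 45 + 44)/8 = 46.6250
Deviations from mean: 4.3750, -0.6250, 1.3750, -0.6250, 1.3750, -1.6250, -1.6250, -2.6250
Σ(x_t−x̄)(x_{t+3}−x̄) = (-2.7344) + (-0.8594) + (-2.2344) + (1.0156) + (-3.6094) = -8.4219
Denominator Σ(x_t−x̄)² = 35.8750
r_3 = -8.4219 / 35.8750 = -0.235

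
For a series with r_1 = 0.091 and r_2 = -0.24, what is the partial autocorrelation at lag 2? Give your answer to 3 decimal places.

-0.250

φ_{22} = (r_2 − r_1²) / (1 − r_1²)
r_1² = (0.091)² = 0.008281
Numerator = -0.24 − 0.0083 = -0.2483; denominator = 1 − 0.0083 = 0.9917
φ_{22} = -0.2483 / 0.9917 = -0.250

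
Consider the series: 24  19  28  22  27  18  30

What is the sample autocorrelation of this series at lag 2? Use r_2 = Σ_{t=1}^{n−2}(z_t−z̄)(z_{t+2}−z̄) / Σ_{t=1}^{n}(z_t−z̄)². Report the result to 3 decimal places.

0.413

Mean z̄ = (24 + 19 + 28 + 22 + 27 + 18 + 30)/7 = 24.0000
Σ(z_t−z̄)(z_{t+2}−z̄) = (0.0000) + (10.0000) + (12.0000) + (12.0000) + (18.0000) = 52.0000
Denominator Σ(z_t−z̄)² = 126.0000
r_2 = 52.0000 / 126.0000 = 0.413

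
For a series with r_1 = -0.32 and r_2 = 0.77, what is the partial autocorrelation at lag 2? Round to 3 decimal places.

0.744

φ_{22} = (r_2 − r_1²) / (1 − r_1²)
r_1² = (-0.32)² = 0.1024
Numerator = 0.77 − 0.1024 = 0.6676; denominator = 1 − 0.1024 = 0.8976
φ_{22} = 0.6676 / 0.8976 = 0.744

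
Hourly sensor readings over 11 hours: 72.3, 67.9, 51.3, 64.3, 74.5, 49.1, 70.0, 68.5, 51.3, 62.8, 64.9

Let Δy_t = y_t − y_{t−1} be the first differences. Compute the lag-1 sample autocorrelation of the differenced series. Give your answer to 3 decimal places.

-0.473

First differences Δy: -4.4, -16.6, 13.0, 10.2, -25.4, 20.9, -1.5, -17.2, 11.5, 2.1
Mean of differences = -0.7400
Numerator Σ(Δy_t−Δȳ)(Δy_{t+1}−Δȳ) = -983.6216
Denominator Σ(Δy_t−Δȳ)² = 2079.2040
r_1(Δy) = -983.6216 / 2079.2040 = -0.473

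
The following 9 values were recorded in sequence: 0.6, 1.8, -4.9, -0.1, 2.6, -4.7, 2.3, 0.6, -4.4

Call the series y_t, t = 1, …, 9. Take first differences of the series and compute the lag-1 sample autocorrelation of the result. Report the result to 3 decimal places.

First differences Δy: 1.2, -6.7, 4.8, 2.7, -7.3, 7.0, -1.7, -5.0
Mean of differences = -0.6250
Numerator Σ(Δy_t−Δȳ)(Δy_{t+1}−Δȳ) = -102.5906
Denominator Σ(Δy_t−Δȳ)² = 203.7150
r_1(Δy) = -102.5906 / 203.7150 = -0.504

-0.504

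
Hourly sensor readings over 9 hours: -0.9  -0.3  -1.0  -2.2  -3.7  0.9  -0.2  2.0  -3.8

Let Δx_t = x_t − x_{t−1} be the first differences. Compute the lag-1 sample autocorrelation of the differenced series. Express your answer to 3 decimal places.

First differences Δx: 0.6, -0.7, -1.2, -1.5, 4.6, -1.1, 2.2, -5.8
Mean of differences = -0.3625
Numerator Σ(Δx_t−Δx̄)(Δx_{t+1}−Δx̄) = -24.2177
Denominator Σ(Δx_t−Δx̄)² = 64.3388
r_1(Δx) = -24.2177 / 64.3388 = -0.376

-0.376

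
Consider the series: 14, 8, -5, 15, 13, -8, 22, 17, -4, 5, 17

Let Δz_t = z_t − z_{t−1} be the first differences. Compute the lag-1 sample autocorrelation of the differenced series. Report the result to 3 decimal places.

First differences Δz: -6, -13, 20, -2, -21, 30, -5, -21, 9, 12
Mean of differences = 0.3000
Numerator Σ(Δz_t−Δz̄)(Δz_{t+1}−Δz̄) = -935.1900
Denominator Σ(Δz_t−Δz̄)² = 2640.1000
r_1(Δz) = -935.1900 / 2640.1000 = -0.354

-0.354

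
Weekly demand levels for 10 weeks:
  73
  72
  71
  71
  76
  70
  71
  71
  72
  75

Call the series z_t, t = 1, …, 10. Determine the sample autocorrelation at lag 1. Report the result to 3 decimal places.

-0.227

Mean z̄ = (73 + 72 + 71 + 71 + 76 + 70 + 71 + 71 + 72 + 75)/10 = 72.2000
Numerator Σ_{t=1}^{9}(z_t−z̄)(z_{t+1}−z̄) = -7.6400
Denominator Σ(z_t−z̄)² = 33.6000
r_1 = -7.6400 / 33.6000 = -0.227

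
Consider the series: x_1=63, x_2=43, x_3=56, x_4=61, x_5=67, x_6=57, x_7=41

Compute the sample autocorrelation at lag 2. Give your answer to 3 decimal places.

Mean x̄ = (63 + 43 + 56 + 61 + 67 + 57 + 41)/7 = 55.4286
Deviations from mean: 7.5714, -12.4286, 0.5714, 5.5714, 11.5714, 1.5714, -14.4286
Σ(x_t−x̄)(x_{t+2}−x̄) = (4.3265) + (-69.2449) + (6.6122) + (8.7551) + (-166.9592) = -216.5102
Denominator Σ(x_t−x̄)² = 587.7143
r_2 = -216.5102 / 587.7143 = -0.368

-0.368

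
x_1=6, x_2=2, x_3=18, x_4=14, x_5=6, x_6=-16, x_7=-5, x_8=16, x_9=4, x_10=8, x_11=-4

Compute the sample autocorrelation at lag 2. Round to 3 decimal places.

Mean x̄ = (6 + 2 + 18 + 14 + 6 − 16 − 5 + 16 + 4 + 8 − 4)/11 = 4.4545
Numerator Σ_{t=1}^{9}(x_t−x̄)(x_{t+2}−x̄) = -378.5041
Denominator Σ(x_t−x̄)² = 1010.7273
r_2 = -378.5041 / 1010.7273 = -0.374

-0.374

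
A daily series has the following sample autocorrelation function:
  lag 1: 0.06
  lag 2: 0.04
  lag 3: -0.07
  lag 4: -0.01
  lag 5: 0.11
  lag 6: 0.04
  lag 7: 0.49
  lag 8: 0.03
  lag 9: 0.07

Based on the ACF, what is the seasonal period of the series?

The largest autocorrelation is r_7 = 0.49; the remaining lags stay at or below 0.11.
The dominant spike at lag 7 indicates a seasonal period of 7.

7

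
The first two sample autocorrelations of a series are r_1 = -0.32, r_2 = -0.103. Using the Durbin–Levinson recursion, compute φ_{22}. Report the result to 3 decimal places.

φ_{22} = (r_2 − r_1²) / (1 − r_1²)
r_1² = (-0.32)² = 0.1024
Numerator = -0.103 − 0.1024 = -0.2054; denominator = 1 − 0.1024 = 0.8976
φ_{22} = -0.2054 / 0.8976 = -0.229

-0.229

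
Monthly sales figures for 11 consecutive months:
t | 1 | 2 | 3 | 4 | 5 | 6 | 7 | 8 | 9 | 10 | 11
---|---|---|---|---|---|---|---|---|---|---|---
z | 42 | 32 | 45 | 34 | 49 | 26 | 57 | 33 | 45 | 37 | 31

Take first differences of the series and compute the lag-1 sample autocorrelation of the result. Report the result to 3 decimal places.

-0.883

First differences Δz: -10, 13, -11, 15, -23, 31, -24, 12, -8, -6
Mean of differences = -1.1000
Numerator Σ(Δz_t−Δz̄)(Δz_{t+1}−Δz̄) = -2571.7100
Denominator Σ(Δz_t−Δz̄)² = 2912.9000
r_1(Δz) = -2571.7100 / 2912.9000 = -0.883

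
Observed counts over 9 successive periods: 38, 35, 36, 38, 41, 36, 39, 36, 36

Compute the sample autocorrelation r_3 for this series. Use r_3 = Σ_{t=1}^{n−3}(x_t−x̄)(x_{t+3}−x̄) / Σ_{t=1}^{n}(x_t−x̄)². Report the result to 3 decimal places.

Mean x̄ = (38 + 35 + 36 + 38 + 41 + 36 + 39 + 36 + 36)/9 = 37.2222
Σ(x_t−x̄)(x_{t+3}−x̄) = (0.6049) + (-8.3951) + (1.4938) + (1.3827) + (-4.6173) + (1.4938) = -8.0370
Denominator Σ(x_t−x̄)² = 29.5556
r_3 = -8.0370 / 29.5556 = -0.272

-0.272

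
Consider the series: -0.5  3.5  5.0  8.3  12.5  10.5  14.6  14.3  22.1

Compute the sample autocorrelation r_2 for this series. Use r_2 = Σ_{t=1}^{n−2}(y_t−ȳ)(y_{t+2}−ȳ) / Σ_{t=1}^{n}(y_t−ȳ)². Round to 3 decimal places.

Mean ȳ = (-0.5 + 3.5 + 5.0 + 8.3 + 12.5 + 10.5 + 14.6 + 14.3 + 22.1)/9 = 10.0333
Numerator Σ_{t=1}^{7}(y_t−ȳ)(y_{t+2}−ȳ) = 119.4778
Denominator Σ(y_t−ȳ)² = 372.9400
r_2 = 119.4778 / 372.9400 = 0.320

0.320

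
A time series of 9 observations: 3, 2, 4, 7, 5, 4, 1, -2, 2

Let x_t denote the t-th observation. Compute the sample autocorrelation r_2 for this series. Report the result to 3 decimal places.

-0.082

Mean x̄ = (3 + 2 + 4 + 7 + 5 + 4 + 1 − 2 + 2)/9 = 2.8889
Numerator Σ_{t=1}^{7}(x_t−x̄)(x_{t+2}−x̄) = -4.3580
Denominator Σ(x_t−x̄)² = 52.8889
r_2 = -4.3580 / 52.8889 = -0.082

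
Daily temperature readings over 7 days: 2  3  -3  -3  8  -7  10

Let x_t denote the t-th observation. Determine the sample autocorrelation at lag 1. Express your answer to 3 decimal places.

Mean x̄ = (2 + 3 − 3 − 3 + 8 − 7 + 10)/7 = 1.4286
Numerator Σ_{t=1}^{6}(x_t−x̄)(x_{t+1}−x̄) = -143.1837
Denominator Σ(x_t−x̄)² = 229.7143
r_1 = -143.1837 / 229.7143 = -0.623

-0.623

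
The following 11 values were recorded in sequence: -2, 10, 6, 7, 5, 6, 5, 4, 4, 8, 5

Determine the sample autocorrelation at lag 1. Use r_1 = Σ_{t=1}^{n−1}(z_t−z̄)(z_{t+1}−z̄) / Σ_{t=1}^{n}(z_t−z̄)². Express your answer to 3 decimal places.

-0.364

Mean z̄ = (-2 + 10 + 6 + 7 + 5 + 6 + 5 + 4 + 4 + 8 + 5)/11 = 5.2727
Numerator Σ_{t=1}^{10}(z_t−z̄)(z_{t+1}−z̄) = -32.8017
Denominator Σ(z_t−z̄)² = 90.1818
r_1 = -32.8017 / 90.1818 = -0.364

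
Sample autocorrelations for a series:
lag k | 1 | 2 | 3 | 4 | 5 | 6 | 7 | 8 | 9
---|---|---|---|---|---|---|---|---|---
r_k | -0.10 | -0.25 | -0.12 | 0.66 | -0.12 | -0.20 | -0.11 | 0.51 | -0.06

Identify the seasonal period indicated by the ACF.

4

The largest autocorrelation is r_4 = 0.66, with a weaker echo at lag 8 (0.51); the remaining lags stay at or below -0.06.
The dominant spike at lag 4 indicates a seasonal period of 4.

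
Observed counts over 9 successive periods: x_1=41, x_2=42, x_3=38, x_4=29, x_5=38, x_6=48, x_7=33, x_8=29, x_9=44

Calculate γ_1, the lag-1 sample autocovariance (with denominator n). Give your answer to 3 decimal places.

-5.222

Mean x̄ = (41 + 42 + 38 + 29 + 38 + 48 + 33 + 29 + 44)/9 = 38.0000
Σ_{t=1}^{8}(x_t−x̄)(x_{t+1}−x̄) = -47.0000
γ_1 = -47.0000 / 9 = -5.222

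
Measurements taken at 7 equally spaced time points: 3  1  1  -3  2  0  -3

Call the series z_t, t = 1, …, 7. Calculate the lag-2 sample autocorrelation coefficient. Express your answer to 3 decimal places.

Mean z̄ = (3 + 1 + 1 − 3 + 2 + 0 − 3)/7 = 0.1429
Σ(z_t−z̄)(z_{t+2}−z̄) = (2.4490) + (-2.6939) + (1.5918) + (0.4490) + (-5.8367) = -4.0408
Denominator Σ(z_t−z̄)² = 32.8571
r_2 = -4.0408 / 32.8571 = -0.123

-0.123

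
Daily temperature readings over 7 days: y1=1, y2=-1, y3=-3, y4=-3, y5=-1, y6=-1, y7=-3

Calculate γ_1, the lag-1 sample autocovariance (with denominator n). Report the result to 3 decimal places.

0.198

Mean ȳ = (1 − 1 − 3 − 3 − 1 − 1 − 3)/7 = -1.5714
Deviations: 2.5714, 0.5714, -1.4286, -1.4286, 0.5714, 0.5714, -1.4286
Σ_{t=1}^{6}(y_t−ȳ)(y_{t+1}−ȳ) = 1.3878
γ_1 = 1.3878 / 7 = 0.198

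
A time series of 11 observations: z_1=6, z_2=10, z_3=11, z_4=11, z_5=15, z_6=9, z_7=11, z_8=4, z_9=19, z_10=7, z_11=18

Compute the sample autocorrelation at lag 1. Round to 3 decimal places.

Mean z̄ = (6 + 10 + 11 + 11 + 15 + 9 + 11 + 4 + 19 + 7 + 18)/11 = 11.0000
Numerator Σ_{t=1}^{10}(z_t−z̄)(z_{t+1}−z̄) = -119.0000
Denominator Σ(z_t−z̄)² = 224.0000
r_1 = -119.0000 / 224.0000 = -0.531

-0.531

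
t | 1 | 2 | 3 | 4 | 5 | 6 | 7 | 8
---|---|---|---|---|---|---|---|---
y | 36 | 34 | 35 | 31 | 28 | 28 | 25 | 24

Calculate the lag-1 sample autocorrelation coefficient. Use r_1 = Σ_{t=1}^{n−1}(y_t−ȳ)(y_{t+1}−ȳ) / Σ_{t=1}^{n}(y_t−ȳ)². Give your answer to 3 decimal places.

0.619

Mean ȳ = (36 + 34 + 35 + 31 + 28 + 28 + 25 + 24)/8 = 30.1250
Deviations from mean: 5.8750, 3.8750, 4.8750, 0.8750, -2.1250, -2.1250, -5.1250, -6.1250
Σ(y_t−ȳ)(y_{t+1}−ȳ) = (22.7656) + (18.8906) + (4.2656) + (-1.8594) + (4.5156) + (10.8906) + (31.3906) = 90.8594
Denominator Σ(y_t−ȳ)² = 146.8750
r_1 = 90.8594 / 146.8750 = 0.619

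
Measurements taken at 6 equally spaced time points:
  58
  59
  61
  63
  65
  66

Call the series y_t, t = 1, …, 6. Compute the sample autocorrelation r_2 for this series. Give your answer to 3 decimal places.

0.038

Mean ȳ = (58 + 59 + 61 + 63 + 65 + 66)/6 = 62.0000
Numerator Σ_{t=1}^{4}(y_t−ȳ)(y_{t+2}−ȳ) = 2.0000
Denominator Σ(y_t−ȳ)² = 52.0000
r_2 = 2.0000 / 52.0000 = 0.038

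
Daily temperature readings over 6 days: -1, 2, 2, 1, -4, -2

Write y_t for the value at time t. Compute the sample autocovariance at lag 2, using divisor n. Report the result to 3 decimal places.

Mean ȳ = (-1 + 2 + 2 + 1 − 4 − 2)/6 = -0.3333
Deviations: -0.6667, 2.3333, 2.3333, 1.3333, -3.6667, -1.6667
Σ_{t=1}^{4}(y_t−ȳ)(y_{t+2}−ȳ) = -9.2222
γ_2 = -9.2222 / 6 = -1.537

-1.537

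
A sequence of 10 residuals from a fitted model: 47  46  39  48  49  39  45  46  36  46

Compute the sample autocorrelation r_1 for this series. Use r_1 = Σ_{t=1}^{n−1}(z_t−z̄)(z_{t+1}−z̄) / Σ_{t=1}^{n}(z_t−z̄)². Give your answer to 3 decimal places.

Mean z̄ = (47 + 46 + 39 + 48 + 49 + 39 + 45 + 46 + 36 + 46)/10 = 44.1000
Numerator Σ_{t=1}^{9}(z_t−z̄)(z_{t+1}−z̄) = -63.6100
Denominator Σ(z_t−z̄)² = 176.9000
r_1 = -63.6100 / 176.9000 = -0.360

-0.360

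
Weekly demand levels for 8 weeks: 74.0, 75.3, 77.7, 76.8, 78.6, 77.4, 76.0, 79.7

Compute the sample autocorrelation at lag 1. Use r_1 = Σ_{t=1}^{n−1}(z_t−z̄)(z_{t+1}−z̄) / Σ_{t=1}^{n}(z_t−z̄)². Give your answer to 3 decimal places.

0.042

Mean z̄ = (74.0 + 75.3 + 77.7 + 76.8 + 78.6 + 77.4 + 76.0 + 79.7)/8 = 76.9375
Deviations from mean: -2.9375, -1.6375, 0.7625, -0.1375, 1.6625, 0.4625, -0.9375, 2.7625
Σ(z_t−z̄)(z_{t+1}−z̄) = (4.8102) + (-1.2486) + (-0.1048) + (-0.2286) + (0.7689) + (-0.4336) + (-2.5898) = 0.9736
Denominator Σ(z_t−z̄)² = 23.3988
r_1 = 0.9736 / 23.3988 = 0.042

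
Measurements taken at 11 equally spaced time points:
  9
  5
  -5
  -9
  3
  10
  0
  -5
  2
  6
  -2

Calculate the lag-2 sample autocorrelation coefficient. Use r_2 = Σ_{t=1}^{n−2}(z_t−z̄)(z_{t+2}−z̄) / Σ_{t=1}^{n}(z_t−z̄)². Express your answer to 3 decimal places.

-0.745

Mean z̄ = (9 + 5 − 5 − 9 + 3 + 10 + 0 − 5 + 2 + 6 − 2)/11 = 1.2727
Numerator Σ_{t=1}^{9}(z_t−z̄)(z_{t+2}−z̄) = -277.1488
Denominator Σ(z_t−z̄)² = 372.1818
r_2 = -277.1488 / 372.1818 = -0.745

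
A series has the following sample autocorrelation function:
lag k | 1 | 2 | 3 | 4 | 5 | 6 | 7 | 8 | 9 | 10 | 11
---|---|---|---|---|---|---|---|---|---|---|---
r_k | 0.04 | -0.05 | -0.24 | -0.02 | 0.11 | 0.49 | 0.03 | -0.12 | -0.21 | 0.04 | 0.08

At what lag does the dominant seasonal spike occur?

The largest autocorrelation is r_6 = 0.49; the remaining lags stay at or below 0.11.
The dominant spike at lag 6 indicates a seasonal period of 6.

6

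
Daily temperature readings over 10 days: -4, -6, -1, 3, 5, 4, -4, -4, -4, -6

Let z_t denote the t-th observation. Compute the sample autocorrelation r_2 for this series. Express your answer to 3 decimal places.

-0.023

Mean z̄ = (-4 − 6 − 1 + 3 + 5 + 4 − 4 − 4 − 4 − 6)/10 = -1.7000
Numerator Σ_{t=1}^{8}(z_t−z̄)(z_{t+2}−z̄) = -3.6800
Denominator Σ(z_t−z̄)² = 158.1000
r_2 = -3.6800 / 158.1000 = -0.023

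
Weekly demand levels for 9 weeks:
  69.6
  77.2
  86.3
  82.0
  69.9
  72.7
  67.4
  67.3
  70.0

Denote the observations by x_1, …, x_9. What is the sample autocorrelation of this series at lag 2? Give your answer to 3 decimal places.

-0.066

Mean x̄ = (69.6 + 77.2 + 86.3 + 82.0 + 69.9 + 72.7 + 67.4 + 67.3 + 70.0)/9 = 73.6000
Numerator Σ_{t=1}^{7}(x_t−x̄)(x_{t+2}−x̄) = -24.1800
Denominator Σ(x_t−x̄)² = 366.4000
r_2 = -24.1800 / 366.4000 = -0.066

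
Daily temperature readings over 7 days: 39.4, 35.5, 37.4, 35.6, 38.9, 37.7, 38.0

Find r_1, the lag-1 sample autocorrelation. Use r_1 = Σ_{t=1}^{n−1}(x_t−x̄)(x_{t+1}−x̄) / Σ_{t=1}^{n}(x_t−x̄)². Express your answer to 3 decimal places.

Mean x̄ = (39.4 + 35.5 + 37.4 + 35.6 + 38.9 + 37.7 + 38.0)/7 = 37.5000
Deviations from mean: 1.9000, -2.0000, -0.1000, -1.9000, 1.4000, 0.2000, 0.5000
Numerator Σ_{t=1}^{6}(x_t−x̄)(x_{t+1}−x̄) = -5.6900
Denominator Σ(x_t−x̄)² = 13.4800
r_1 = -5.6900 / 13.4800 = -0.422

-0.422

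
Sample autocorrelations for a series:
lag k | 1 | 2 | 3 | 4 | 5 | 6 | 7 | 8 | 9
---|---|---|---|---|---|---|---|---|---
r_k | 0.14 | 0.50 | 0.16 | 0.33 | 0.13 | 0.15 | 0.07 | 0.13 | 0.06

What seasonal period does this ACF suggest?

The largest autocorrelation is r_2 = 0.50, with a weaker echo at lag 4 (0.33); the remaining lags stay at or below 0.16.
The dominant spike at lag 2 indicates a seasonal period of 2.

2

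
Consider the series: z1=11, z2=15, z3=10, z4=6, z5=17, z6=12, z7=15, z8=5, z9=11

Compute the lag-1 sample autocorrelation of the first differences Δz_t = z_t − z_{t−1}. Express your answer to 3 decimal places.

First differences Δz: 4, -5, -4, 11, -5, 3, -10, 6
Mean of differences = 0.0000
Numerator Σ(Δz_t−Δz̄)(Δz_{t+1}−Δz̄) = -204.0000
Denominator Σ(Δz_t−Δz̄)² = 348.0000
r_1(Δz) = -204.0000 / 348.0000 = -0.586

-0.586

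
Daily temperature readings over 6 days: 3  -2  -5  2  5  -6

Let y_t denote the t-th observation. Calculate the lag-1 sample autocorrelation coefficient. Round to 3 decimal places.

Mean ȳ = (3 − 2 − 5 + 2 + 5 − 6)/6 = -0.5000
Deviations from mean: 3.5000, -1.5000, -4.5000, 2.5000, 5.5000, -5.5000
Σ(y_t−ȳ)(y_{t+1}−ȳ) = (-5.2500) + (6.7500) + (-11.2500) + (13.7500) + (-30.2500) = -26.2500
Denominator Σ(y_t−ȳ)² = 101.5000
r_1 = -26.2500 / 101.5000 = -0.259

-0.259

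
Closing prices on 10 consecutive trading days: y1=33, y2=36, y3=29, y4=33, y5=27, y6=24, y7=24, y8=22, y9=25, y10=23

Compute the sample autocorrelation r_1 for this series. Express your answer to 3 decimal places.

Mean ȳ = (33 + 36 + 29 + 33 + 27 + 24 + 24 + 22 + 25 + 23)/10 = 27.6000
Numerator Σ_{t=1}^{9}(y_t−ȳ)(y_{t+1}−ȳ) = 123.2400
Denominator Σ(y_t−ȳ)² = 216.4000
r_1 = 123.2400 / 216.4000 = 0.570

0.570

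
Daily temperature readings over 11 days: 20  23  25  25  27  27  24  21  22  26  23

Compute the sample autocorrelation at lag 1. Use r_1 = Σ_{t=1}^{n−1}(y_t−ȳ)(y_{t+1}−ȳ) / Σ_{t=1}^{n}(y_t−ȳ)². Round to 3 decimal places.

0.298

Mean ȳ = (20 + 23 + 25 + 25 + 27 + 27 + 24 + 21 + 22 + 26 + 23)/11 = 23.9091
Numerator Σ_{t=1}^{10}(y_t−ȳ)(y_{t+1}−ȳ) = 16.3554
Denominator Σ(y_t−ȳ)² = 54.9091
r_1 = 16.3554 / 54.9091 = 0.298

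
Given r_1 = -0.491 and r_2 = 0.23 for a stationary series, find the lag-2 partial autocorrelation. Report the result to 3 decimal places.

-0.015

φ_{22} = (r_2 − r_1²) / (1 − r_1²)
r_1² = (-0.491)² = 0.241081
Numerator = 0.23 − 0.2411 = -0.0111; denominator = 1 − 0.2411 = 0.7589
φ_{22} = -0.0111 / 0.7589 = -0.015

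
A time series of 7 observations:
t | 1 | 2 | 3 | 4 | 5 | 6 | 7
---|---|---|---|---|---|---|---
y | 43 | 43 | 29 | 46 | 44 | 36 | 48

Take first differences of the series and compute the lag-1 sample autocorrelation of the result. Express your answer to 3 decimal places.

-0.501

First differences Δy: 0, -14, 17, -2, -8, 12
Mean of differences = 0.8333
Numerator Σ(Δy_t−Δȳ)(Δy_{t+1}−Δȳ) = -346.8611
Denominator Σ(Δy_t−Δȳ)² = 692.8333
r_1(Δy) = -346.8611 / 692.8333 = -0.501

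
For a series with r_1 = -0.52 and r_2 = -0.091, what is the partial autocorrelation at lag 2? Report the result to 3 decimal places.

φ_{22} = (r_2 − r_1²) / (1 − r_1²)
r_1² = (-0.52)² = 0.2704
Numerator = -0.091 − 0.2704 = -0.3614; denominator = 1 − 0.2704 = 0.7296
φ_{22} = -0.3614 / 0.7296 = -0.495

-0.495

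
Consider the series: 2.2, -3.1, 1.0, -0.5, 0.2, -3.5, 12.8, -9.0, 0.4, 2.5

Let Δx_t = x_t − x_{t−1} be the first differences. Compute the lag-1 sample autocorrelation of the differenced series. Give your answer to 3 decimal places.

First differences Δx: -5.3, 4.1, -1.5, 0.7, -3.7, 16.3, -21.8, 9.4, 2.1
Mean of differences = 0.0333
Numerator Σ(Δx_t−Δx̄)(Δx_{t+1}−Δx̄) = -632.4678
Denominator Σ(Δx_t−Δx̄)² = 895.0200
r_1(Δx) = -632.4678 / 895.0200 = -0.707

-0.707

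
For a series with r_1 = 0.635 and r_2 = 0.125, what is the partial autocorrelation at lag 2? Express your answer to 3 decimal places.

-0.466

φ_{22} = (r_2 − r_1²) / (1 − r_1²)
r_1² = (0.635)² = 0.403225
Numerator = 0.125 − 0.4032 = -0.2782; denominator = 1 − 0.4032 = 0.5968
φ_{22} = -0.2782 / 0.5968 = -0.466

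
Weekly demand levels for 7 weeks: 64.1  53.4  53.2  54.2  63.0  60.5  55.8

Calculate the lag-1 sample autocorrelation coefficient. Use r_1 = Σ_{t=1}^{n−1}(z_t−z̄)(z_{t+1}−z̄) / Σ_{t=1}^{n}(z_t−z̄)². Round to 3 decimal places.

-0.010

Mean z̄ = (64.1 + 53.4 + 53.2 + 54.2 + 63.0 + 60.5 + 55.8)/7 = 57.7429
Deviations from mean: 6.3571, -4.3429, -4.5429, -3.5429, 5.2571, 2.7571, -1.9429
Numerator Σ_{t=1}^{6}(z_t−z̄)(z_{t+1}−z̄) = -1.2718
Denominator Σ(z_t−z̄)² = 131.4771
r_1 = -1.2718 / 131.4771 = -0.010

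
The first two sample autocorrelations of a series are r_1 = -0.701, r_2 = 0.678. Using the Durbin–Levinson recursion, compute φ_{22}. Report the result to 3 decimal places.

φ_{22} = (r_2 − r_1²) / (1 − r_1²)
r_1² = (-0.701)² = 0.491401
Numerator = 0.678 − 0.4914 = 0.1866; denominator = 1 − 0.4914 = 0.5086
φ_{22} = 0.1866 / 0.5086 = 0.367

0.367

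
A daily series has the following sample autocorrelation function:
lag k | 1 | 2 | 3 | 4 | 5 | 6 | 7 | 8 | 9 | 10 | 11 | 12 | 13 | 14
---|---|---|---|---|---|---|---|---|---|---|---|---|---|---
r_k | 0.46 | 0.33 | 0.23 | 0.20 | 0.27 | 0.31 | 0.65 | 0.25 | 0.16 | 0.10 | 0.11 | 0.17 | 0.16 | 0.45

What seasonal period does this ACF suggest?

The largest autocorrelation is r_7 = 0.65; the remaining lags stay at or below 0.46. The elevated value at lag 1 (0.46), dropping to 0.33 at lag 2, reflects decaying short-term dependence rather than seasonality.
The dominant spike at lag 7 indicates a seasonal period of 7.

7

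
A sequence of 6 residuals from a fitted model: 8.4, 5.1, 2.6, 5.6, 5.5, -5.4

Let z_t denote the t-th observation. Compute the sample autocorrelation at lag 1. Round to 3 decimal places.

-0.085

Mean z̄ = (8.4 + 5.1 + 2.6 + 5.6 + 5.5 − 5.4)/6 = 3.6333
Deviations from mean: 4.7667, 1.4667, -1.0333, 1.9667, 1.8667, -9.0333
Numerator Σ_{t=1}^{5}(z_t−z̄)(z_{t+1}−z̄) = -9.7478
Denominator Σ(z_t−z̄)² = 114.8933
r_1 = -9.7478 / 114.8933 = -0.085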